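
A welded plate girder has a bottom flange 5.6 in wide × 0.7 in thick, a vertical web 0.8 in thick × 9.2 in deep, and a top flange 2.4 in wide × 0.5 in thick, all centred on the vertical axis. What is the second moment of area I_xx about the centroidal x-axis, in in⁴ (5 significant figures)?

I_xx ≈ 161.59 in⁴

Split into non-overlapping primitives; take the origin at the lower-left of the bounding box.
Bottom plate: 5.6 × 0.7, A = 3.92 in², y = 0.35 in, Ī = 0.1600667 in⁴.
Web plate: 0.8 × 9.2, A = 7.36 in², y = 5.3 in, Ī = 51.91253 in⁴.
Top plate: 2.4 × 0.5, A = 1.2 in², y = 10.15 in, Ī = 0.025 in⁴.
Centroid: ȳ = ΣA·y / ΣA = 4.211538 in.
Transfer each piece to the centroidal x-axis using Ī + A·d² with d = y − 4.211538:
  bottom plate: d = -3.861538 in → contributes +58.61307 in⁴
  web plate: d = 1.088462 in → contributes +60.63228 in⁴
  top plate: d = 5.938462 in → contributes +42.34339 in⁴
Total I = 161.5887 in⁴.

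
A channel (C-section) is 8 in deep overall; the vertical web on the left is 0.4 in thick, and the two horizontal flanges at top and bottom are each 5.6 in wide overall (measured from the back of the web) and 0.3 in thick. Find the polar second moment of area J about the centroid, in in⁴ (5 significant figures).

J ≈ 82.795 in⁴

Decompose the section into non-overlapping parts with the origin at the bottom-left of its bounding rectangle.
Web: 0.4 × 8, A = 3.2 in², y = 4 in, Ī = 17.06667 in⁴.
Top flange (beyond web): 5.2 × 0.3, A = 1.56 in², y = 7.85 in, Ī = 0.0117 in⁴.
Bottom flange (beyond web): 5.2 × 0.3, A = 1.56 in², y = 0.15 in, Ī = 0.0117 in⁴.
By symmetry the centroid is at mid-height, ȳ = 4 in.
Transfer each piece to the centroidal x-axis using Ī + A·d² with d = y − 4:
  web: d = 0 in → contributes +17.06667 in⁴
  top flange (beyond web): d = 3.85 in → contributes +23.1348 in⁴
  bottom flange (beyond web): d = -3.85 in → contributes +23.1348 in⁴
Total I = 63.33627 in⁴.
For the y-axis: x̄ = 1.582278 in.
Repeating about the centroidal y-axis gives I_y = 19.45828 in⁴.
Polar second moment: J = I_x + I_y = 82.79455 in⁴.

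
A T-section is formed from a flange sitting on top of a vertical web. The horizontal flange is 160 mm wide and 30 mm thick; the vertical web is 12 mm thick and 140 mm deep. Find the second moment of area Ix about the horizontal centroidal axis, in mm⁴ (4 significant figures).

Decompose the section into non-overlapping parts with the origin at the bottom-left of its bounding rectangle.
Flange: 160 × 30, A = 4 800 mm², y = 155 mm, Ī = 360 000 mm⁴.
Web: 12 × 140, A = 1 680 mm², y = 70 mm, Ī = 2 744 000 mm⁴.
Centroid: ȳ = ΣA·y / ΣA = 132.963 mm.
Transfer each piece to the horizontal centroidal axis using Ī + A·d² with d = y − 132.963:
  flange: d = 22.037 mm → contributes +2 691 029 mm⁴
  web: d = -62.963 mm → contributes +9 404 082 mm⁴
Total I = 12 095 111 mm⁴.

Ix ≈ 1.210 × 10⁷ mm⁴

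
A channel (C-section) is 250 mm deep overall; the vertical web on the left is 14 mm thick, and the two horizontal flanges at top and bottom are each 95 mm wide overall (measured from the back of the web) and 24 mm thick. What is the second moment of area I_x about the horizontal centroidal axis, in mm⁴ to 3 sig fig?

Split into non-overlapping primitives; take the origin at the lower-left of the bounding box.
Web: 14 × 250, A = 3 500 mm², y = 125 mm, Ī = 18 229 167 mm⁴.
Top flange (beyond web): 81 × 24, A = 1 944 mm², y = 238 mm, Ī = 93 312 mm⁴.
Bottom flange (beyond web): 81 × 24, A = 1 944 mm², y = 12 mm, Ī = 93 312 mm⁴.
By symmetry the centroid is at mid-height, ȳ = 125 mm.
Transfer each piece to the horizontal centroidal axis using Ī + A·d² with d = y − 125:
  web: d = 0 mm → contributes +18 229 167 mm⁴
  top flange (beyond web): d = 113 mm → contributes +24 916 248 mm⁴
  bottom flange (beyond web): d = -113 mm → contributes +24 916 248 mm⁴
Total I = 68 061 663 mm⁴.

I_x ≈ 6.81 × 10⁷ mm⁴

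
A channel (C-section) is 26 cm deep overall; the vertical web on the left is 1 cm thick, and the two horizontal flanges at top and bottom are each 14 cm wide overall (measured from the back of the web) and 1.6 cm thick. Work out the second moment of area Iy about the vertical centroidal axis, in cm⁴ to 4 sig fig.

Split into non-overlapping primitives; take the origin at the lower-left of the bounding box.
Web: 1 × 26, A = 26 cm², x = 0.5 cm, Ī = 2.16667 cm⁴.
Top flange (beyond web): 13 × 1.6, A = 20.8 cm², x = 7.5 cm, Ī = 292.933 cm⁴.
Bottom flange (beyond web): 13 × 1.6, A = 20.8 cm², x = 7.5 cm, Ī = 292.933 cm⁴.
Centroid: x̄ = ΣA·x / ΣA = 4.80769 cm.
Transfer each piece to the vertical centroidal axis using Ī + A·d² with d = x − 4.80769:
  web: d = -4.30769 cm → contributes +484.628 cm⁴
  top flange (beyond web): d = 2.69231 cm → contributes +443.703 cm⁴
  bottom flange (beyond web): d = 2.69231 cm → contributes +443.703 cm⁴
Total I = 1372.03 cm⁴.

Iy ≈ 1372 cm⁴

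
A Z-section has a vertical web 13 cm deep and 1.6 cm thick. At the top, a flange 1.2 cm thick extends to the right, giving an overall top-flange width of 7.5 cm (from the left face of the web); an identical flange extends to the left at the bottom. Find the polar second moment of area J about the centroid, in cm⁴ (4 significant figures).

Treat the section as a set of non-overlapping primitives; coordinates are from the bounding-box lower-left.
Web: 1.6 × 13, A = 20.8 cm², y = 6.5 cm, Ī = 292.933 cm⁴.
Top flange (beyond web): 5.9 × 1.2, A = 7.08 cm², y = 12.4 cm, Ī = 0.8496 cm⁴.
Bottom flange (beyond web): 5.9 × 1.2, A = 7.08 cm², y = 0.6 cm, Ī = 0.8496 cm⁴.
Centroid: ȳ = ΣA·y / ΣA = 6.5 cm.
Transfer each piece to the centroidal x-axis using Ī + A·d² with d = y − 6.5:
  web: d = 0 cm → contributes +292.933 cm⁴
  top flange (beyond web): d = 5.9 cm → contributes +247.304 cm⁴
  bottom flange (beyond web): d = -5.9 cm → contributes +247.304 cm⁴
Total I = 787.542 cm⁴.
For the y-axis: x̄ = 6.7 cm.
Repeating about the centroidal y-axis gives I_y = 244.638 cm⁴.
Polar second moment: J = I_x + I_y = 1032.18 cm⁴.

J ≈ 1032 cm⁴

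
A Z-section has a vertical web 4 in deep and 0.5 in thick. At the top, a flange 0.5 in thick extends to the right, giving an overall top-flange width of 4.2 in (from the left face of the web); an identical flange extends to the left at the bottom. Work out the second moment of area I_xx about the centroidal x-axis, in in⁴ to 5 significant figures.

I_xx ≈ 14.075 in⁴

Decompose the section into non-overlapping parts with the origin at the bottom-left of its bounding rectangle.
Web: 0.5 × 4, A = 2 in², y = 2 in, Ī = 2.666667 in⁴.
Top flange (beyond web): 3.7 × 0.5, A = 1.85 in², y = 3.75 in, Ī = 0.03854167 in⁴.
Bottom flange (beyond web): 3.7 × 0.5, A = 1.85 in², y = 0.25 in, Ī = 0.03854167 in⁴.
Centroid: ȳ = ΣA·y / ΣA = 2 in.
Transfer each piece to the centroidal x-axis using Ī + A·d² with d = y − 2:
  web: d = 0 in → contributes +2.666667 in⁴
  top flange (beyond web): d = 1.75 in → contributes +5.704167 in⁴
  bottom flange (beyond web): d = -1.75 in → contributes +5.704167 in⁴
Total I = 14.075 in⁴.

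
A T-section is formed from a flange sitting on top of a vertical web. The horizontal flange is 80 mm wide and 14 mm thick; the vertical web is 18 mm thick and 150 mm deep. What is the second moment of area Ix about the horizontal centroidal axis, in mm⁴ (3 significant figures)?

Ix ≈ 1.04 × 10⁷ mm⁴

Split into non-overlapping primitives; take the origin at the lower-left of the bounding box.
Flange: 80 × 14, A = 1 120 mm², y = 157 mm, Ī = 18 293 mm⁴.
Web: 18 × 150, A = 2 700 mm², y = 75 mm, Ī = 5 062 500 mm⁴.
Centroid: ȳ = ΣA·y / ΣA = 99.042 mm.
Transfer each piece to the horizontal centroidal axis using Ī + A·d² with d = y − 99.042:
  flange: d = 57.958 mm → contributes +3 780 534 mm⁴
  web: d = -24.042 mm → contributes +6 623 133 mm⁴
Total I = 10 403 667 mm⁴.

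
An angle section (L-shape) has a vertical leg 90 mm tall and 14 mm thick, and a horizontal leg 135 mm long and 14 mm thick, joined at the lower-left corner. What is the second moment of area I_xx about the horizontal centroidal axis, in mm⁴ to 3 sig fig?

I_xx ≈ 1.92 × 10⁶ mm⁴

Decompose the section into non-overlapping parts with the origin at the bottom-left of its bounding rectangle.
Vertical leg: 14 × 90, A = 1 260 mm², y = 45 mm, Ī = 850 500 mm⁴.
Horizontal leg (remainder): 121 × 14, A = 1 694 mm², y = 7 mm, Ī = 27 669 mm⁴.
Centroid: ȳ = ΣA·y / ΣA = 23.209 mm.
Transfer each piece to the horizontal centroidal axis using Ī + A·d² with d = y − 23.209:
  vertical leg: d = 21.791 mm → contributes +1 448 834 mm⁴
  horizontal leg (remainder): d = -16.209 mm → contributes +472 710 mm⁴
Total I = 1 921 544 mm⁴.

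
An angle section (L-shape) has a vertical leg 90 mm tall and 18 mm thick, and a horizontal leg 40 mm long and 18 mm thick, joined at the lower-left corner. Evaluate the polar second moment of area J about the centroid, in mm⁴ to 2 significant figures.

Split into non-overlapping primitives; take the origin at the lower-left of the bounding box.
Vertical leg: 18 × 90, A = 1 620 mm², y = 45 mm, Ī = 1 093 500 mm⁴.
Horizontal leg (remainder): 22 × 18, A = 396 mm², y = 9 mm, Ī = 10 692 mm⁴.
Centroid: ȳ = ΣA·y / ΣA = 37.93 mm.
Transfer each piece to the centroidal x-axis using Ī + A·d² with d = y − 37.93:
  vertical leg: d = 7.071 mm → contributes +1 174 508 mm⁴
  horizontal leg (remainder): d = -28.93 mm → contributes +342 089 mm⁴
Total I = 1 516 598 mm⁴.
For the y-axis: x̄ = 12.93 mm.
Repeating about the centroidal y-axis gives I_y = 186 998 mm⁴.
Polar second moment: J = I_x + I_y = 1 703 595 mm⁴.

J ≈ 1.7 × 10⁶ mm⁴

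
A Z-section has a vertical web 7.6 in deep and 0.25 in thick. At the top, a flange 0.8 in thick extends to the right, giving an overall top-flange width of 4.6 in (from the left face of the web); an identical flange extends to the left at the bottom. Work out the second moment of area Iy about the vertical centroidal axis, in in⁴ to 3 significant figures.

Iy ≈ 47.8 in⁴

Break the section into simple shapes (no overlaps), measuring from the bottom-left corner of the bounding box.
Web: 0.25 × 7.6, A = 1.9 in², x = 4.475 in, Ī = 0.0098958 in⁴.
Top flange (beyond web): 4.35 × 0.8, A = 3.48 in², x = 6.775 in, Ī = 5.4875 in⁴.
Bottom flange (beyond web): 4.35 × 0.8, A = 3.48 in², x = 2.175 in, Ī = 5.4875 in⁴.
Centroid: x̄ = ΣA·x / ΣA = 4.475 in.
Transfer each piece to the vertical centroidal axis using Ī + A·d² with d = x − 4.475:
  web: d = 0 in → contributes +0.0098958 in⁴
  top flange (beyond web): d = 2.3 in → contributes +23.897 in⁴
  bottom flange (beyond web): d = -2.3 in → contributes +23.897 in⁴
Total I = 47.803 in⁴.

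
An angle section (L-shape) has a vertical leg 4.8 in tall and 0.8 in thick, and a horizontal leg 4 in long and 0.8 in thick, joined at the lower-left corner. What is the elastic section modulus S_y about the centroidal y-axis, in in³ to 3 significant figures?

Decompose the section into non-overlapping parts with the origin at the bottom-left of its bounding rectangle.
Vertical leg: 0.8 × 4.8, A = 3.84 in², x = 0.4 in, Ī = 0.2048 in⁴.
Horizontal leg (remainder): 3.2 × 0.8, A = 2.56 in², x = 2.4 in, Ī = 2.1845 in⁴.
Centroid: x̄ = ΣA·x / ΣA = 1.2 in.
Transfer each piece to the centroidal y-axis using Ī + A·d² with d = x − 1.2:
  vertical leg: d = -0.8 in → contributes +2.6624 in⁴
  horizontal leg (remainder): d = 1.2 in → contributes +5.8709 in⁴
Total I = 8.5333 in⁴.
Extreme fibre distance c = 2.8 in; S = I/c = 3.0476 in³.

S_y ≈ 3.05 in³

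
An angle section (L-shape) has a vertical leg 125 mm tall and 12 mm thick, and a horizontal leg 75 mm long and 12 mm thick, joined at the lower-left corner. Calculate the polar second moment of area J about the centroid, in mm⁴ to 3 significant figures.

Decompose the section into non-overlapping parts with the origin at the bottom-left of its bounding rectangle.
Vertical leg: 12 × 125, A = 1 500 mm², y = 62.5 mm, Ī = 1 953 125 mm⁴.
Horizontal leg (remainder): 63 × 12, A = 756 mm², y = 6 mm, Ī = 9 072 mm⁴.
Centroid: ȳ = ΣA·y / ΣA = 43.566 mm.
Transfer each piece to the centroidal x-axis using Ī + A·d² with d = y − 43.566:
  vertical leg: d = 18.934 mm → contributes +2 490 842 mm⁴
  horizontal leg (remainder): d = -37.566 mm → contributes +1 075 970 mm⁴
Total I = 3 566 812 mm⁴.
For the y-axis: x̄ = 18.566 mm.
Repeating about the centroidal y-axis gives I_y = 974 912 mm⁴.
Polar second moment: J = I_x + I_y = 4 541 724 mm⁴.

J ≈ 4.54 × 10⁶ mm⁴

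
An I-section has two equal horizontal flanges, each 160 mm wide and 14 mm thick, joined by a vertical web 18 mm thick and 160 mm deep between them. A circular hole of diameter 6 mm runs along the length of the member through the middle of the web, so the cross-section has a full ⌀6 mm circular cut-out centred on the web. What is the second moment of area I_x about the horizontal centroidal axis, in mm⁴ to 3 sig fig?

I_x ≈ 4.01 × 10⁷ mm⁴

Break the section into simple shapes (no overlaps), measuring from the bottom-left corner of the bounding box.
Bottom flange: 160 × 14, A = 2 240 mm², y = 7 mm, Ī = 36 587 mm⁴.
Web: 18 × 160, A = 2 880 mm², y = 94 mm, Ī = 6 144 000 mm⁴.
Top flange: 160 × 14, A = 2 240 mm², y = 181 mm, Ī = 36 587 mm⁴.
Hole (subtracted): ⌀6, A = 28.274 mm², y = 94 mm, Ī = 63.617 mm⁴.
By symmetry the centroid is at mid-height, ȳ = 94 mm.
Transfer each piece to the horizontal centroidal axis using Ī + A·d² with d = y − 94:
  bottom flange: d = -87 mm → contributes +16 991 147 mm⁴
  web: d = 0 mm → contributes +6 144 000 mm⁴
  top flange: d = 87 mm → contributes +16 991 147 mm⁴
  hole: d = 0 mm → contributes −63.617 mm⁴
Total I = 40 126 230 mm⁴.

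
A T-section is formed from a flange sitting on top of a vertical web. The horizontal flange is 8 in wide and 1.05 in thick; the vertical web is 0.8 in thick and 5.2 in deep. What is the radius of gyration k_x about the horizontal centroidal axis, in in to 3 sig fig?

k_x ≈ 1.72 in

Decompose the section into non-overlapping parts with the origin at the bottom-left of its bounding rectangle.
Flange: 8 × 1.05, A = 8.4 in², y = 5.725 in, Ī = 0.77175 in⁴.
Web: 0.8 × 5.2, A = 4.16 in², y = 2.6 in, Ī = 9.3739 in⁴.
Centroid: ȳ = ΣA·y / ΣA = 4.69 in.
Transfer each piece to the horizontal centroidal axis using Ī + A·d² with d = y − 4.69:
  flange: d = 1.035 in → contributes +9.7706 in⁴
  web: d = -2.09 in → contributes +27.545 in⁴
Total I = 37.315 in⁴.
Radius of gyration: k = √(I/A) = √(37.315 / 12.56) = 1.7236 in.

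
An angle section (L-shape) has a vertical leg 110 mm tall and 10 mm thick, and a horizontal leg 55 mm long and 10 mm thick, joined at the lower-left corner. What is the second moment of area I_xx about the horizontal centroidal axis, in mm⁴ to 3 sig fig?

Split into non-overlapping primitives; take the origin at the lower-left of the bounding box.
Vertical leg: 10 × 110, A = 1 100 mm², y = 55 mm, Ī = 1 109 167 mm⁴.
Horizontal leg (remainder): 45 × 10, A = 450 mm², y = 5 mm, Ī = 3 750 mm⁴.
Centroid: ȳ = ΣA·y / ΣA = 40.484 mm.
Transfer each piece to the horizontal centroidal axis using Ī + A·d² with d = y − 40.484:
  vertical leg: d = 14.516 mm → contributes +1 340 956 mm⁴
  horizontal leg (remainder): d = -35.484 mm → contributes +570 347 mm⁴
Total I = 1 911 304 mm⁴.

I_xx ≈ 1.91 × 10⁶ mm⁴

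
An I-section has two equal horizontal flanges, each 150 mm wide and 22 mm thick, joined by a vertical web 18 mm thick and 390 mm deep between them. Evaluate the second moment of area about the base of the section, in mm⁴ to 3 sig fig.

Decompose the section into non-overlapping parts with the origin at the bottom-left of its bounding rectangle.
Bottom flange: 150 × 22, A = 3 300 mm², y = 11 mm, Ī = 133 100 mm⁴.
Web: 18 × 390, A = 7 020 mm², y = 217 mm, Ī = 88 978 500 mm⁴.
Top flange: 150 × 22, A = 3 300 mm², y = 423 mm, Ī = 133 100 mm⁴.
Transfer each piece to a horizontal axis along the bottom face using Ī + A·d² with d = y − 0:
  bottom flange: d = 11 mm → contributes +532 400 mm⁴
  web: d = 217 mm → contributes +419 543 280 mm⁴
  top flange: d = 423 mm → contributes +590 598 800 mm⁴
Total I = 1 010 674 480 mm⁴.

I_base ≈ 1.01 × 10⁹ mm⁴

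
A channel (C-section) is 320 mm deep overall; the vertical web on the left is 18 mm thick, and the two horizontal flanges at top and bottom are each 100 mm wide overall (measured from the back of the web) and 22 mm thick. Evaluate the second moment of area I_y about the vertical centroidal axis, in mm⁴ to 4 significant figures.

Break the section into simple shapes (no overlaps), measuring from the bottom-left corner of the bounding box.
Web: 18 × 320, A = 5 760 mm², x = 9 mm, Ī = 155 520 mm⁴.
Top flange (beyond web): 82 × 22, A = 1 804 mm², x = 59 mm, Ī = 1 010 841 mm⁴.
Bottom flange (beyond web): 82 × 22, A = 1 804 mm², x = 59 mm, Ī = 1 010 841 mm⁴.
Centroid: x̄ = ΣA·x / ΣA = 28.257 mm.
Transfer each piece to the vertical centroidal axis using Ī + A·d² with d = x − 28.257:
  web: d = -19.257 mm → contributes +2 291 523 mm⁴
  top flange (beyond web): d = 30.743 mm → contributes +2 715 855 mm⁴
  bottom flange (beyond web): d = 30.743 mm → contributes +2 715 855 mm⁴
Total I = 7 723 232 mm⁴.

I_y ≈ 7.723 × 10⁶ mm⁴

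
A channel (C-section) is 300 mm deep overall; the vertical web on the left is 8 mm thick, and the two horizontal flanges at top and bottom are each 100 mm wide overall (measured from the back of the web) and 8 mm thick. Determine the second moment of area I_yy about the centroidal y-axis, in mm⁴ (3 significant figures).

I_yy ≈ 3.33 × 10⁶ mm⁴

Decompose the section into non-overlapping parts with the origin at the bottom-left of its bounding rectangle.
Web: 8 × 300, A = 2 400 mm², x = 4 mm, Ī = 12 800 mm⁴.
Top flange (beyond web): 92 × 8, A = 736 mm², x = 54 mm, Ī = 519 125 mm⁴.
Bottom flange (beyond web): 92 × 8, A = 736 mm², x = 54 mm, Ī = 519 125 mm⁴.
Centroid: x̄ = ΣA·x / ΣA = 23.008 mm.
Transfer each piece to the centroidal y-axis using Ī + A·d² with d = x − 23.008:
  web: d = -19.008 mm → contributes +879 954 mm⁴
  top flange (beyond web): d = 30.992 mm → contributes +1 226 044 mm⁴
  bottom flange (beyond web): d = 30.992 mm → contributes +1 226 044 mm⁴
Total I = 3 332 042 mm⁴.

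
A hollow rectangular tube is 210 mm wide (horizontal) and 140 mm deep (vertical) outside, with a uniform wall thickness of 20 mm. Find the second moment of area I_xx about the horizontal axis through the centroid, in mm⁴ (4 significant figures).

I_xx ≈ 3.385 × 10⁷ mm⁴

Treat the section as a set of non-overlapping primitives; coordinates are from the bounding-box lower-left.
Outer rectangle: 210 × 140, A = 29 400 mm², y = 70 mm, Ī = 48 020 000 mm⁴.
Inner void (subtracted): 170 × 100, A = 17 000 mm², y = 70 mm, Ī = 14 166 667 mm⁴.
By symmetry the centroid is at mid-height, ȳ = 70 mm.
All pieces are centred on the horizontal axis through the centroid, so I = ΣĪ (holes subtracted) = 33 853 333 mm⁴.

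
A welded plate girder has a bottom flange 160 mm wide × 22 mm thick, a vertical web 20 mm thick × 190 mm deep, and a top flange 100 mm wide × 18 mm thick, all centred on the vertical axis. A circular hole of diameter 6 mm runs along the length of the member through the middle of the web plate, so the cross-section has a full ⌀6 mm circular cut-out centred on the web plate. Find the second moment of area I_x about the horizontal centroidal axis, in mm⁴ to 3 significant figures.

Break the section into simple shapes (no overlaps), measuring from the bottom-left corner of the bounding box.
Bottom plate: 160 × 22, A = 3 520 mm², y = 11 mm, Ī = 141 973 mm⁴.
Web plate: 20 × 190, A = 3 800 mm², y = 117 mm, Ī = 11 431 667 mm⁴.
Top plate: 100 × 18, A = 1 800 mm², y = 221 mm, Ī = 48 600 mm⁴.
Hole (subtracted): ⌀6, A = 28.274 mm², y = 117 mm, Ī = 63.617 mm⁴.
Centroid: ȳ = ΣA·y / ΣA = 96.551 mm.
Transfer each piece to the horizontal centroidal axis using Ī + A·d² with d = y − 96.551:
  bottom plate: d = -85.551 mm → contributes +25 904 542 mm⁴
  web plate: d = 20.449 mm → contributes +13 020 737 mm⁴
  top plate: d = 124.45 mm → contributes +27 926 359 mm⁴
  hole: d = 20.449 mm → contributes −11 887 mm⁴
Total I = 66 839 751 mm⁴.

I_x ≈ 6.68 × 10⁷ mm⁴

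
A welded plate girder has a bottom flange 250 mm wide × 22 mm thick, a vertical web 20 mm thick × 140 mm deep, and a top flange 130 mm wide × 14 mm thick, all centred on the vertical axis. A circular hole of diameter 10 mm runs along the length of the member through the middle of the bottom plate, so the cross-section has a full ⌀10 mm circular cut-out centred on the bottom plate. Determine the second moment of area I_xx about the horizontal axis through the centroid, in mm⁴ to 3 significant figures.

Treat the section as a set of non-overlapping primitives; coordinates are from the bounding-box lower-left.
Bottom plate: 250 × 22, A = 5 500 mm², y = 11 mm, Ī = 221 833 mm⁴.
Web plate: 20 × 140, A = 2 800 mm², y = 92 mm, Ī = 4 573 333 mm⁴.
Top plate: 130 × 14, A = 1 820 mm², y = 169 mm, Ī = 29 727 mm⁴.
Hole (subtracted): ⌀10, A = 78.54 mm², y = 11 mm, Ī = 490.87 mm⁴.
Centroid: ȳ = ΣA·y / ΣA = 62.224 mm.
Transfer each piece to the horizontal axis through the centroid using Ī + A·d² with d = y − 62.224:
  bottom plate: d = -51.224 mm → contributes +14 653 063 mm⁴
  web plate: d = 29.776 mm → contributes +7 055 904 mm⁴
  top plate: d = 106.78 mm → contributes +20 779 900 mm⁴
  hole: d = -51.224 mm → contributes −206 568 mm⁴
Total I = 42 282 298 mm⁴.

I_xx ≈ 4.23 × 10⁷ mm⁴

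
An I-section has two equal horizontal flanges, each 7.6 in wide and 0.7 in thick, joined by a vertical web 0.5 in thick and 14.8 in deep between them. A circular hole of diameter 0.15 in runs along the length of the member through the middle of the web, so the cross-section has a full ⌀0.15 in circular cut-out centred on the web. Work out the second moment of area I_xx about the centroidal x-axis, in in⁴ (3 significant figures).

I_xx ≈ 775 in⁴

Break the section into simple shapes (no overlaps), measuring from the bottom-left corner of the bounding box.
Bottom flange: 7.6 × 0.7, A = 5.32 in², y = 0.35 in, Ī = 0.21723 in⁴.
Web: 0.5 × 14.8, A = 7.4 in², y = 8.1 in, Ī = 135.07 in⁴.
Top flange: 7.6 × 0.7, A = 5.32 in², y = 15.85 in, Ī = 0.21723 in⁴.
Hole (subtracted): ⌀0.15, A = 0.017671 in², y = 8.1 in, Ī = 0.00002485 in⁴.
By symmetry the centroid is at mid-height, ȳ = 8.1 in.
Transfer each piece to the centroidal x-axis using Ī + A·d² with d = y − 8.1:
  bottom flange: d = -7.75 in → contributes +319.75 in⁴
  web: d = 0 in → contributes +135.07 in⁴
  top flange: d = 7.75 in → contributes +319.75 in⁴
  hole: d = 0 in → contributes −0.00002485 in⁴
Total I = 774.57 in⁴.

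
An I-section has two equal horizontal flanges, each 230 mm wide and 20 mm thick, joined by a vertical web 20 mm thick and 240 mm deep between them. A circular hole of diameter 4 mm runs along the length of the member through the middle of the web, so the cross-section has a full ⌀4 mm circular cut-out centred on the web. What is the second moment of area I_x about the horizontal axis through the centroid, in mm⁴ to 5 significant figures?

Break the section into simple shapes (no overlaps), measuring from the bottom-left corner of the bounding box.
Bottom flange: 230 × 20, A = 4 600 mm², y = 10 mm, Ī = 153333.3 mm⁴.
Web: 20 × 240, A = 4 800 mm², y = 140 mm, Ī = 23 040 000 mm⁴.
Top flange: 230 × 20, A = 4 600 mm², y = 270 mm, Ī = 153333.3 mm⁴.
Hole (subtracted): ⌀4, A = 12.56637 mm², y = 140 mm, Ī = 12.56637 mm⁴.
By symmetry the centroid is at mid-height, ȳ = 140 mm.
Transfer each piece to the horizontal axis through the centroid using Ī + A·d² with d = y − 140:
  bottom flange: d = -130 mm → contributes +77 893 333 mm⁴
  web: d = 0 mm → contributes +23 040 000 mm⁴
  top flange: d = 130 mm → contributes +77 893 333 mm⁴
  hole: d = 0 mm → contributes −12.56637 mm⁴
Total I = 178 826 654 mm⁴.

I_x ≈ 1.7883 × 10⁸ mm⁴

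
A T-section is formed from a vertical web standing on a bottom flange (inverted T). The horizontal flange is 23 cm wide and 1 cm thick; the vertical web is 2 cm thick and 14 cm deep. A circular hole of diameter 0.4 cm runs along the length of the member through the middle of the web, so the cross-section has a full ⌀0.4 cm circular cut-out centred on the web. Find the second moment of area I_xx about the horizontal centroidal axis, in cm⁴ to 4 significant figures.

I_xx ≈ 1168 cm⁴

Split into non-overlapping primitives; take the origin at the lower-left of the bounding box.
Flange: 23 × 1, A = 23 cm², y = 0.5 cm, Ī = 1.91667 cm⁴.
Web: 2 × 14, A = 28 cm², y = 8 cm, Ī = 457.333 cm⁴.
Hole (subtracted): ⌀0.4, A = 0.125664 cm², y = 8 cm, Ī = 0.00125664 cm⁴.
Centroid: ȳ = ΣA·y / ΣA = 4.60929 cm.
Transfer each piece to the horizontal centroidal axis using Ī + A·d² with d = y − 4.60929:
  flange: d = -4.10929 cm → contributes +390.301 cm⁴
  web: d = 3.39071 cm → contributes +779.246 cm⁴
  hole: d = 3.39071 cm → contributes −1.446 cm⁴
Total I = 1168.1 cm⁴.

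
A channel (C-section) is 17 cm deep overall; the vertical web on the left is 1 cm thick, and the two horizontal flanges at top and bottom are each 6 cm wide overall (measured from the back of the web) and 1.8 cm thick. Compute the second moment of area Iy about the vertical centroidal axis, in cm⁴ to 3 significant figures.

Iy ≈ 118 cm⁴

Decompose the section into non-overlapping parts with the origin at the bottom-left of its bounding rectangle.
Web: 1 × 17, A = 17 cm², x = 0.5 cm, Ī = 1.4167 cm⁴.
Top flange (beyond web): 5 × 1.8, A = 9 cm², x = 3.5 cm, Ī = 18.75 cm⁴.
Bottom flange (beyond web): 5 × 1.8, A = 9 cm², x = 3.5 cm, Ī = 18.75 cm⁴.
Centroid: x̄ = ΣA·x / ΣA = 2.0429 cm.
Transfer each piece to the vertical centroidal axis using Ī + A·d² with d = x − 2.0429:
  web: d = -1.5429 cm → contributes +41.884 cm⁴
  top flange (beyond web): d = 1.4571 cm → contributes +37.859 cm⁴
  bottom flange (beyond web): d = 1.4571 cm → contributes +37.859 cm⁴
Total I = 117.6 cm⁴.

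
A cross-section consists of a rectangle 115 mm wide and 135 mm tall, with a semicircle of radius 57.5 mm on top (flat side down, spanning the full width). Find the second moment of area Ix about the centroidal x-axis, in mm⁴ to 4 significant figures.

Ix ≈ 5.765 × 10⁷ mm⁴

Treat the section as a set of non-overlapping primitives; coordinates are from the bounding-box lower-left.
Rectangular body: 115 × 135, A = 15 525 mm², y = 67.5 mm, Ī = 23 578 594 mm⁴.
Semicircular cap: semicircle r = 57.5, A = 5193.45 mm², y = 159.404 mm, Ī = 1 199 785 mm⁴.
Centroid: ȳ = ΣA·y / ΣA = 90.5373 mm.
Transfer each piece to the centroidal x-axis using Ī + A·d² with d = y − 90.5373:
  rectangular body: d = -23.0373 mm → contributes +31 817 982 mm⁴
  semicircular cap: d = 68.8665 mm → contributes +25 830 158 mm⁴
Total I = 57 648 140 mm⁴.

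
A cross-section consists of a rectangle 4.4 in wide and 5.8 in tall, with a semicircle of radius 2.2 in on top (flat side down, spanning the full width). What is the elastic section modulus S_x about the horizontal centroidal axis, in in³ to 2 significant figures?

S_x ≈ 38 in³

Break the section into simple shapes (no overlaps), measuring from the bottom-left corner of the bounding box.
Rectangular body: 4.4 × 5.8, A = 25.52 in², y = 2.9 in, Ī = 71.54 in⁴.
Semicircular cap: semicircle r = 2.2, A = 7.603 in², y = 6.734 in, Ī = 2.571 in⁴.
Centroid: ȳ = ΣA·y / ΣA = 3.78 in.
Transfer each piece to the horizontal centroidal axis using Ī + A·d² with d = y − 3.78:
  rectangular body: d = -0.88 in → contributes +91.3 in⁴
  semicircular cap: d = 2.954 in → contributes +68.9 in⁴
Total I = 160.2 in⁴.
Extreme fibre distance c = 4.22 in; S = I/c = 37.96 in³.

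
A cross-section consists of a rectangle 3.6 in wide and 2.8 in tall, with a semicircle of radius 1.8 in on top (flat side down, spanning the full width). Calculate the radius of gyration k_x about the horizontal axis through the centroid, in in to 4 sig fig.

Break the section into simple shapes (no overlaps), measuring from the bottom-left corner of the bounding box.
Rectangular body: 3.6 × 2.8, A = 10.08 in², y = 1.4 in, Ī = 6.5856 in⁴.
Semicircular cap: semicircle r = 1.8, A = 5.08938 in², y = 3.56394 in, Ī = 1.15218 in⁴.
Centroid: ȳ = ΣA·y / ΣA = 2.12601 in.
Transfer each piece to the horizontal axis through the centroid using Ī + A·d² with d = y − 2.12601:
  rectangular body: d = -0.726011 in → contributes +11.8987 in⁴
  semicircular cap: d = 1.43793 in → contributes +11.6752 in⁴
Total I = 23.5739 in⁴.
Radius of gyration: k = √(I/A) = √(23.5739 / 15.1694) = 1.24661 in.

k_x ≈ 1.247 in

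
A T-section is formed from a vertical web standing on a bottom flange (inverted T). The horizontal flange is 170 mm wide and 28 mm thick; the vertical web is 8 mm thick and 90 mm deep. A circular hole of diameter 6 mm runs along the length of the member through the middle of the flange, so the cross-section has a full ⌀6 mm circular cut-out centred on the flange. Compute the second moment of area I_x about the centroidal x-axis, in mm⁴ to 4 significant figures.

Split into non-overlapping primitives; take the origin at the lower-left of the bounding box.
Flange: 170 × 28, A = 4 760 mm², y = 14 mm, Ī = 310 987 mm⁴.
Web: 8 × 90, A = 720 mm², y = 73 mm, Ī = 486 000 mm⁴.
Hole (subtracted): ⌀6, A = 28.2743 mm², y = 14 mm, Ī = 63.6173 mm⁴.
Centroid: ȳ = ΣA·y / ΣA = 21.792 mm.
Transfer each piece to the centroidal x-axis using Ī + A·d² with d = y − 21.792:
  flange: d = -7.79203 mm → contributes +599 993 mm⁴
  web: d = 51.208 mm → contributes +2 374 025 mm⁴
  hole: d = -7.79203 mm → contributes −1780.31 mm⁴
Total I = 2 972 238 mm⁴.

I_x ≈ 2.972 × 10⁶ mm⁴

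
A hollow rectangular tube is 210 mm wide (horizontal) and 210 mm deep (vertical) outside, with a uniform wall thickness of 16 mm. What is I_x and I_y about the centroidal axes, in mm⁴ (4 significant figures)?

I_x ≈ 7.841 × 10⁷ mm⁴, I_y ≈ 7.841 × 10⁷ mm⁴

Treat the section as a set of non-overlapping primitives; coordinates are from the bounding-box lower-left.
Outer rectangle: 210 × 210, A = 44 100 mm², y = 105 mm, Ī = 162 067 500 mm⁴.
Inner void (subtracted): 178 × 178, A = 31 684 mm², y = 105 mm, Ī = 83 656 321 mm⁴.
By symmetry the centroid is at mid-height, ȳ = 105 mm.
All pieces are centred on the centroidal x-axis, so I = ΣĪ (holes subtracted) = 78 411 179 mm⁴.
Repeating about the centroidal y-axis gives I_y = 78 411 179 mm⁴.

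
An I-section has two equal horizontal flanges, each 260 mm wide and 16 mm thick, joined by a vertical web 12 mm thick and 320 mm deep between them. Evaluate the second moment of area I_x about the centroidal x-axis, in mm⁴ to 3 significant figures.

I_x ≈ 2.68 × 10⁸ mm⁴

Decompose the section into non-overlapping parts with the origin at the bottom-left of its bounding rectangle.
Bottom flange: 260 × 16, A = 4 160 mm², y = 8 mm, Ī = 88 747 mm⁴.
Web: 12 × 320, A = 3 840 mm², y = 176 mm, Ī = 32 768 000 mm⁴.
Top flange: 260 × 16, A = 4 160 mm², y = 344 mm, Ī = 88 747 mm⁴.
By symmetry the centroid is at mid-height, ȳ = 176 mm.
Transfer each piece to the centroidal x-axis using Ī + A·d² with d = y − 176:
  bottom flange: d = -168 mm → contributes +117 500 587 mm⁴
  web: d = 0 mm → contributes +32 768 000 mm⁴
  top flange: d = 168 mm → contributes +117 500 587 mm⁴
Total I = 267 769 173 mm⁴.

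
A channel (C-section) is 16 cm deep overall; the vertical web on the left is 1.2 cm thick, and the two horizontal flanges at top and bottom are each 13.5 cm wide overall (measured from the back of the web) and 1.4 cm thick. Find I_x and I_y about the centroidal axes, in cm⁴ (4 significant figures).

I_x ≈ 2251 cm⁴, I_y ≈ 998.2 cm⁴

Treat the section as a set of non-overlapping primitives; coordinates are from the bounding-box lower-left.
Web: 1.2 × 16, A = 19.2 cm², y = 8 cm, Ī = 409.6 cm⁴.
Top flange (beyond web): 12.3 × 1.4, A = 17.22 cm², y = 15.3 cm, Ī = 2.8126 cm⁴.
Bottom flange (beyond web): 12.3 × 1.4, A = 17.22 cm², y = 0.7 cm, Ī = 2.8126 cm⁴.
By symmetry the centroid is at mid-height, ȳ = 8 cm.
Transfer each piece to the centroidal x-axis using Ī + A·d² with d = y − 8:
  web: d = 0 cm → contributes +409.6 cm⁴
  top flange (beyond web): d = 7.3 cm → contributes +920.466 cm⁴
  bottom flange (beyond web): d = -7.3 cm → contributes +920.466 cm⁴
Total I = 2250.53 cm⁴.
For the y-axis: x̄ = 4.93389 cm.
Repeating about the centroidal y-axis gives I_y = 998.179 cm⁴.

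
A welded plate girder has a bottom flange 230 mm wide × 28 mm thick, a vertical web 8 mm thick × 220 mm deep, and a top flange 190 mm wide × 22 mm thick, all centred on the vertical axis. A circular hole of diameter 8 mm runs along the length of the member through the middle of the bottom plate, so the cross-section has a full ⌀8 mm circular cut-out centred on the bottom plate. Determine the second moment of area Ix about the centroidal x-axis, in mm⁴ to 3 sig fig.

Ix ≈ 1.60 × 10⁸ mm⁴

Decompose the section into non-overlapping parts with the origin at the bottom-left of its bounding rectangle.
Bottom plate: 230 × 28, A = 6 440 mm², y = 14 mm, Ī = 420 747 mm⁴.
Web plate: 8 × 220, A = 1 760 mm², y = 138 mm, Ī = 7 098 667 mm⁴.
Top plate: 190 × 22, A = 4 180 mm², y = 259 mm, Ī = 168 593 mm⁴.
Hole (subtracted): ⌀8, A = 50.265 mm², y = 14 mm, Ī = 201.06 mm⁴.
Centroid: ȳ = ΣA·y / ΣA = 114.76 mm.
Transfer each piece to the centroidal x-axis using Ī + A·d² with d = y − 114.76:
  bottom plate: d = -100.76 mm → contributes +65 802 920 mm⁴
  web plate: d = 23.24 mm → contributes +8 049 265 mm⁴
  top plate: d = 144.24 mm → contributes +87 134 632 mm⁴
  hole: d = -100.76 mm → contributes −510 522 mm⁴
Total I = 160 476 295 mm⁴.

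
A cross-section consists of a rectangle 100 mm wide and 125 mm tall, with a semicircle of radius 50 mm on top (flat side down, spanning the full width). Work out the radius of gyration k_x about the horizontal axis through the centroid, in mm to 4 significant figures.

Decompose the section into non-overlapping parts with the origin at the bottom-left of its bounding rectangle.
Rectangular body: 100 × 125, A = 12 500 mm², y = 62.5 mm, Ī = 16 276 042 mm⁴.
Semicircular cap: semicircle r = 50, A = 3926.99 mm², y = 146.221 mm, Ī = 685 981 mm⁴.
Centroid: ȳ = ΣA·y / ΣA = 82.514 mm.
Transfer each piece to the horizontal axis through the centroid using Ī + A·d² with d = y − 82.514:
  rectangular body: d = -20.014 mm → contributes +21 283 058 mm⁴
  semicircular cap: d = 63.7066 mm → contributes +16 623 810 mm⁴
Total I = 37 906 868 mm⁴.
Radius of gyration: k = √(I/A) = √(37 906 868 / 16 427) = 48.0374 mm.

k_x ≈ 48.04 mm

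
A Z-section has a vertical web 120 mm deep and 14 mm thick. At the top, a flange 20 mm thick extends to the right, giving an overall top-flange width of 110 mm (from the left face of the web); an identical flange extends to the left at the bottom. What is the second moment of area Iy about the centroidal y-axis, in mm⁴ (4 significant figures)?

Iy ≈ 1.459 × 10⁷ mm⁴

Treat the section as a set of non-overlapping primitives; coordinates are from the bounding-box lower-left.
Web: 14 × 120, A = 1 680 mm², x = 103 mm, Ī = 27 440 mm⁴.
Top flange (beyond web): 96 × 20, A = 1 920 mm², x = 158 mm, Ī = 1 474 560 mm⁴.
Bottom flange (beyond web): 96 × 20, A = 1 920 mm², x = 48 mm, Ī = 1 474 560 mm⁴.
Centroid: x̄ = ΣA·x / ΣA = 103 mm.
Transfer each piece to the centroidal y-axis using Ī + A·d² with d = x − 103:
  web: d = 0 mm → contributes +27 440 mm⁴
  top flange (beyond web): d = 55 mm → contributes +7 282 560 mm⁴
  bottom flange (beyond web): d = -55 mm → contributes +7 282 560 mm⁴
Total I = 14 592 560 mm⁴.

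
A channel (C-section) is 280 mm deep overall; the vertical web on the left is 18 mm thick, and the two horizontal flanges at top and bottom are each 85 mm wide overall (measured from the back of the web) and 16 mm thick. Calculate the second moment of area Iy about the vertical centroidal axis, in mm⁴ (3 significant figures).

Iy ≈ 3.65 × 10⁶ mm⁴

Treat the section as a set of non-overlapping primitives; coordinates are from the bounding-box lower-left.
Web: 18 × 280, A = 5 040 mm², x = 9 mm, Ī = 136 080 mm⁴.
Top flange (beyond web): 67 × 16, A = 1 072 mm², x = 51.5 mm, Ī = 401 017 mm⁴.
Bottom flange (beyond web): 67 × 16, A = 1 072 mm², x = 51.5 mm, Ī = 401 017 mm⁴.
Centroid: x̄ = ΣA·x / ΣA = 21.684 mm.
Transfer each piece to the vertical centroidal axis using Ī + A·d² with d = x − 21.684:
  web: d = -12.684 mm → contributes +946 902 mm⁴
  top flange (beyond web): d = 29.816 mm → contributes +1 354 035 mm⁴
  bottom flange (beyond web): d = 29.816 mm → contributes +1 354 035 mm⁴
Total I = 3 654 972 mm⁴.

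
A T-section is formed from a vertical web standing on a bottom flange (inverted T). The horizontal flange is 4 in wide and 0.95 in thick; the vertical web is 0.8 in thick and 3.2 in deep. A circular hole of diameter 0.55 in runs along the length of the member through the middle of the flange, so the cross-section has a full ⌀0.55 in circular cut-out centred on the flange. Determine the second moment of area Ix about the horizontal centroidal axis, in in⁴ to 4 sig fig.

Ix ≈ 8.879 in⁴

Treat the section as a set of non-overlapping primitives; coordinates are from the bounding-box lower-left.
Flange: 4 × 0.95, A = 3.8 in², y = 0.475 in, Ī = 0.285792 in⁴.
Web: 0.8 × 3.2, A = 2.56 in², y = 2.55 in, Ī = 2.18453 in⁴.
Hole (subtracted): ⌀0.55, A = 0.237583 in², y = 0.475 in, Ī = 0.0044918 in⁴.
Centroid: ȳ = ΣA·y / ΣA = 1.34263 in.
Transfer each piece to the horizontal centroidal axis using Ī + A·d² with d = y − 1.34263:
  flange: d = -0.867631 in → contributes +3.14637 in⁴
  web: d = 1.20737 in → contributes +5.91635 in⁴
  hole: d = -0.867631 in → contributes −0.18334 in⁴
Total I = 8.87938 in⁴.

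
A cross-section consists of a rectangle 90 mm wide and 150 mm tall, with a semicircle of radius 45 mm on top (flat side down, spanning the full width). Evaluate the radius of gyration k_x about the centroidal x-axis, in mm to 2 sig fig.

k_x ≈ 54 mm

Decompose the section into non-overlapping parts with the origin at the bottom-left of its bounding rectangle.
Rectangular body: 90 × 150, A = 13 500 mm², y = 75 mm, Ī = 25 312 500 mm⁴.
Semicircular cap: semicircle r = 45, A = 3 181 mm², y = 169.1 mm, Ī = 450 072 mm⁴.
Centroid: ȳ = ΣA·y / ΣA = 92.94 mm.
Transfer each piece to the centroidal x-axis using Ī + A·d² with d = y − 92.94:
  rectangular body: d = -17.94 mm → contributes +29 659 132 mm⁴
  semicircular cap: d = 76.15 mm → contributes +18 897 749 mm⁴
Total I = 48 556 881 mm⁴.
Radius of gyration: k = √(I/A) = √(48 556 881 / 16 681) = 53.95 mm.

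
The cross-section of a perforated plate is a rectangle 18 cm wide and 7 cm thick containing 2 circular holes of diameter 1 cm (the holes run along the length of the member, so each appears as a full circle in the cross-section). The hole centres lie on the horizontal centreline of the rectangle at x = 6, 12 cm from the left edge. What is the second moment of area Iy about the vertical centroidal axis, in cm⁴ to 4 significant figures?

Iy ≈ 3388 cm⁴

Split into non-overlapping primitives; take the origin at the lower-left of the bounding box.
Plate: 18 × 7, A = 126 cm², x = 9 cm, Ī = 3 402 cm⁴.
Hole 1 (subtracted): ⌀1, A = 0.785398 cm², x = 6 cm, Ī = 0.0490874 cm⁴.
Hole 2 (subtracted): ⌀1, A = 0.785398 cm², x = 12 cm, Ī = 0.0490874 cm⁴.
By symmetry the centroid is at mid-width, x̄ = 9 cm.
Transfer each piece to the vertical centroidal axis using Ī + A·d² with d = x − 9:
  plate: d = 0 cm → contributes +3 402 cm⁴
  hole 1: d = -3 cm → contributes −7.11767 cm⁴
  hole 2: d = 3 cm → contributes −7.11767 cm⁴
Total I = 3387.76 cm⁴.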